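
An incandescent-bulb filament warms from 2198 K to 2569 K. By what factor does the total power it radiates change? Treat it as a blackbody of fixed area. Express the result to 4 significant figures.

P₂/P₁ ≈ 1.866

P ∝ T⁴, so P₂/P₁ = (T₂/T₁)⁴ = (2569/2198)⁴ = (1.16879)⁴ = 1.866.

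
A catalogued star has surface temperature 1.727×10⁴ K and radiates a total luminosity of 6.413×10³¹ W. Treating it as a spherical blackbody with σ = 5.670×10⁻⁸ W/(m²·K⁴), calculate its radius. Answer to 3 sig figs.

L = 4πR²σT⁴ ⇒ R = √(L/(4πσT⁴)).
σT⁴ = 5.04374×10⁹ W/m², so R = √(6.413×10³¹/(4π×5.04374×10⁹)) = 3.18×10¹⁰ m.

R ≈ 3.18×10¹⁰ m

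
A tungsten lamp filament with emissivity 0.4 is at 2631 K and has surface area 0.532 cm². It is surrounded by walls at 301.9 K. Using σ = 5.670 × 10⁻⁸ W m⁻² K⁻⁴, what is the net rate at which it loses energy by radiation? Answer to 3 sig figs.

Net loss ≈ 57.8 W

Area A = 0.532 cm² = 5.32×10⁻⁵ m².
Net radiated power P_net = εσA(T⁴ − T₀⁴) = 0.4×5.670×10⁻⁸×5.32×10⁻⁵×(2631⁴ − 301.9⁴).
T⁴ − T₀⁴ = 4.79163×10¹³ − 8.30716×10⁹ = 4.79080×10¹³ K⁴, so P_net = 57.8 W.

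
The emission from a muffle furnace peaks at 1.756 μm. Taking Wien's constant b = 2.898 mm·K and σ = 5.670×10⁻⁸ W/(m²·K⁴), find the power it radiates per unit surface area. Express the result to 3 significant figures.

Wien's law: T = b/λ_max = 2.898×10⁻³/1.756×10⁻⁶ = 1650.34 K.
Then I = σT⁴ = 5.670×10⁻⁸×(1650.34)⁴ = 4.21×10⁵ W/m².

I ≈ 4.21×10⁵ W/m²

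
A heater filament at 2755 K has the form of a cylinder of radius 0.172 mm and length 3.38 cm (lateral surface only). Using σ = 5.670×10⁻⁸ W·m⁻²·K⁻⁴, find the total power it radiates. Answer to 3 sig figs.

Lateral area A = 2πrL = 2π×1.72×10⁻⁴×0.0338 = 3.65279×10⁻⁵ m².
P = σAT⁴ = 5.670×10⁻⁸ × 3.65279×10⁻⁵ × (2755)⁴ = 119 W.

P ≈ 119 W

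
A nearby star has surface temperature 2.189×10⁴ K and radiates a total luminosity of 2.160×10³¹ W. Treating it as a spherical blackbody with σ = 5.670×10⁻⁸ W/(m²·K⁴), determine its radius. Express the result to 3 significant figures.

R ≈ 1.15×10¹⁰ m

L = 4πR²σT⁴ ⇒ R = √(L/(4πσT⁴)).
σT⁴ = 1.30187×10¹⁰ W/m², so R = √(2.160×10³¹/(4π×1.30187×10¹⁰)) = 1.15×10¹⁰ m.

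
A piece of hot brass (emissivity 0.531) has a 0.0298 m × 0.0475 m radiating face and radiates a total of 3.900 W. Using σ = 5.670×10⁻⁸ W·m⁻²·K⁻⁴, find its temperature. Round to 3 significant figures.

Area A = 0.0298 × 0.0475 = 1.4155×10⁻³ m².
P = εσAT⁴ ⇒ T = (P/(εσA))^(1/4) = (3.900/(0.531×5.670×10⁻⁸×1.4155×10⁻³))^(1/4) = 550 K.

T ≈ 550 K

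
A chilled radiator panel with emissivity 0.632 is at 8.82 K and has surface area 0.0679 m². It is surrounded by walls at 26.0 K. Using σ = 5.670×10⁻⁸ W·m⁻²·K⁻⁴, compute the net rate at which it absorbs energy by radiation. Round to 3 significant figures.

Net gain ≈ 1.10×10⁻³ W

Area A = 0.0679 m².
Net radiated power P_net = εσA(T⁴ − T₀⁴) = 0.632×5.670×10⁻⁸×0.0679×(8.82⁴ − 26.0⁴).
T⁴ − T₀⁴ = 6051.66 − 4.56976×10⁵ = -4.50924×10⁵ K⁴, so P_net = -1.10×10⁻³ W — negative, meaning a net gain of 1.10×10⁻³ W.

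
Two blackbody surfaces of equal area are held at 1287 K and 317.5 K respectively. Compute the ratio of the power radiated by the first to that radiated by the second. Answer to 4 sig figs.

P₁/P₂ ≈ 270.0

With equal areas, P₁/P₂ = (T₁/T₂)⁴ = (1287/317.5)⁴ = 270.0.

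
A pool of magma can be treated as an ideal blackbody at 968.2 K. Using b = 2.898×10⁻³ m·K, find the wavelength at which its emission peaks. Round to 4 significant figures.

Wien's displacement law: λ_max = b/T = (2.898×10⁻³ m·K)/(968.2 K) = 2.9932×10⁻⁶ m.
That is 2993 nm, in the infrared range.

λ_max ≈ 2993 nm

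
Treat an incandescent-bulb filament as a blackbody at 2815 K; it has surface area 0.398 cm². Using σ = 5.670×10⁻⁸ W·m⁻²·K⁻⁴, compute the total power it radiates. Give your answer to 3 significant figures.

P ≈ 142 W

Area A = 0.398 cm² = 3.98×10⁻⁵ m².
P = σAT⁴ = 5.670×10⁻⁸ × 3.98×10⁻⁵ × (2815)⁴ = 142 W.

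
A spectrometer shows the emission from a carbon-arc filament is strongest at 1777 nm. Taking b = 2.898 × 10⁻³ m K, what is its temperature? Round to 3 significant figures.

T ≈ 1.63×10³ K

Wien's law gives T = b/λ_max = (2.898×10⁻³ m·K)/(1.777×10⁻⁶ m) = 1.63×10³ K.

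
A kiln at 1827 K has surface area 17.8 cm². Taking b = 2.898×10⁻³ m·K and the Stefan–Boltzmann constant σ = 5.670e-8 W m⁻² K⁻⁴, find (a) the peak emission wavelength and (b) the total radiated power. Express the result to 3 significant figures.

(a) λ_max = b/T = 2.898×10⁻³/1827 = 1.586×10⁻⁶ m = 1.59 μm.
Area A = 17.8 cm² = 1.78×10⁻³ m².
(b) P = σAT⁴ = 5.670×10⁻⁸×1.78×10⁻³×(1827)⁴ = 1.12×10³ W.

λ_max ≈ 1.59 μm; P ≈ 1.12×10³ W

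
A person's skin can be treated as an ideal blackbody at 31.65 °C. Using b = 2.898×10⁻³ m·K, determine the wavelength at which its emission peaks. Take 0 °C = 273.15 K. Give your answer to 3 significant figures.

λ_max ≈ 9.51 μm

T = 31.65 °C + 273.15 = 304.80 K.
Wien's displacement law: λ_max = b/T = (2.898×10⁻³ m·K)/(304.80 K) = 9.508×10⁻⁶ m.
That is 9.51 μm, in the infrared range.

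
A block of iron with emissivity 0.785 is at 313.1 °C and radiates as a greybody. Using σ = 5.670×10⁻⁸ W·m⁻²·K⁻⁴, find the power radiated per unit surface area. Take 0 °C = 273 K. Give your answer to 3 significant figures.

I ≈ 5.25×10³ W/m²

T = 313.1 °C + 273 = 586.1 K.
Stefan–Boltzmann: I = εσT⁴ = 0.785 × 5.670×10⁻⁸ × (586.1)⁴ = 5.25×10³ W/m².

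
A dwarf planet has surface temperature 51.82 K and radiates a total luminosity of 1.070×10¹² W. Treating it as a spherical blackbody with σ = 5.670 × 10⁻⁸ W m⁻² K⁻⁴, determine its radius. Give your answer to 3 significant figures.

L = 4πR²σT⁴ ⇒ R = √(L/(4πσT⁴)).
σT⁴ = 0.408858 W/m², so R = √(1.070×10¹²/(4π×0.408858)) = 4.56×10⁵ m.

R ≈ 4.56×10⁵ m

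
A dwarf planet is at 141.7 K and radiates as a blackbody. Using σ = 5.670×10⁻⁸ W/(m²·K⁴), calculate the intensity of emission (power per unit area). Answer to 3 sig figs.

I ≈ 22.9 W/m²

Stefan–Boltzmann: I = σT⁴ = 5.670×10⁻⁸ × (141.7)⁴ = 22.9 W/m².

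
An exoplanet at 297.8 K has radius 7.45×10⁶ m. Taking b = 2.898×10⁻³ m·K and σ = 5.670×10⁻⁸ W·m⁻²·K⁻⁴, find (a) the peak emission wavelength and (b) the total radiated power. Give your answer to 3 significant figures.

(a) λ_max = b/T = 2.898×10⁻³/297.8 = 9.731×10⁻⁶ m = 9.73 μm.
Surface area A = 4πR² = 4π(7.45×10⁶ m)² = 6.97465×10¹⁴ m².
(b) P = σAT⁴ = 5.670×10⁻⁸×6.97465×10¹⁴×(297.8)⁴ = 3.11×10¹⁷ W.

λ_max ≈ 9.73 μm; P ≈ 3.11×10¹⁷ W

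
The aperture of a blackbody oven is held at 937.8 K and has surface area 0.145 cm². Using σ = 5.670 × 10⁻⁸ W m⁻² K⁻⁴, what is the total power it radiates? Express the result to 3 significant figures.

P ≈ 0.636 W

Area A = 0.145 cm² = 1.45×10⁻⁵ m².
P = σAT⁴ = 5.670×10⁻⁸ × 1.45×10⁻⁵ × (937.8)⁴ = 0.636 W.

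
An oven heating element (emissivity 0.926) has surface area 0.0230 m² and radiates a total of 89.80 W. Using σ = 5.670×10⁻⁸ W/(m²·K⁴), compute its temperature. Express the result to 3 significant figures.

T ≈ 522 K

Area A = 0.0230 m².
P = εσAT⁴ ⇒ T = (P/(εσA))^(1/4) = (89.80/(0.926×5.670×10⁻⁸×0.0230))^(1/4) = 522 K.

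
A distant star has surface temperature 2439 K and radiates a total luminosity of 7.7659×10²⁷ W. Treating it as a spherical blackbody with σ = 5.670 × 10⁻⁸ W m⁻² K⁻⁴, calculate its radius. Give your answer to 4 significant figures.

L = 4πR²σT⁴ ⇒ R = √(L/(4πσT⁴)).
σT⁴ = 2.00646×10⁶ W/m², so R = √(7.7659×10²⁷/(4π×2.00646×10⁶)) = 1.755×10¹⁰ m.

R ≈ 1.755×10¹⁰ m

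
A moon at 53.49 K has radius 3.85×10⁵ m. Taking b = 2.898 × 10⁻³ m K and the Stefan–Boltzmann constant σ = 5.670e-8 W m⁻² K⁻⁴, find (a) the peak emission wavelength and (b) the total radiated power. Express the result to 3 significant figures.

λ_max ≈ 54.2 μm; P ≈ 8.65×10¹¹ W

(a) λ_max = b/T = 2.898×10⁻³/53.49 = 5.418×10⁻⁵ m = 54.2 μm.
Surface area A = 4πR² = 4π(3.85×10⁵ m)² = 1.86265×10¹² m².
(b) P = σAT⁴ = 5.670×10⁻⁸×1.86265×10¹²×(53.49)⁴ = 8.65×10¹¹ W.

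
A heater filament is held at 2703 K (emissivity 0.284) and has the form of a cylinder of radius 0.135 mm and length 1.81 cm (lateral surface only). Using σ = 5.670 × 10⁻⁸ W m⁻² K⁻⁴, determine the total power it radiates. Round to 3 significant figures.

Lateral area A = 2πrL = 2π×1.35×10⁻⁴×0.0181 = 1.53530×10⁻⁵ m².
P = εσAT⁴ = 0.284 × 5.670×10⁻⁸ × 1.53530×10⁻⁵ × (2703)⁴ = 13.2 W.

P ≈ 13.2 W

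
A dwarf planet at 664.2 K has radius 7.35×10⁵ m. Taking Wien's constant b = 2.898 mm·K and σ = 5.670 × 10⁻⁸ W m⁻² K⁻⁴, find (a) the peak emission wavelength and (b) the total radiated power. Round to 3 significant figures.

(a) λ_max = b/T = 2.898×10⁻³/664.2 = 4.363×10⁻⁶ m = 4.36 μm.
Surface area A = 4πR² = 4π(7.35×10⁵ m)² = 6.78867×10¹² m².
(b) P = σAT⁴ = 5.670×10⁻⁸×6.78867×10¹²×(664.2)⁴ = 7.49×10¹⁶ W.

λ_max ≈ 4.36 μm; P ≈ 7.49×10¹⁶ W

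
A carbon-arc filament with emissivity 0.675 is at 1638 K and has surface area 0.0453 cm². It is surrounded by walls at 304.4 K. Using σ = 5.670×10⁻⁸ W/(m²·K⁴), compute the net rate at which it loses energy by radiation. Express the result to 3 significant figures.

Area A = 0.0453 cm² = 4.53×10⁻⁶ m².
Net radiated power P_net = εσA(T⁴ − T₀⁴) = 0.675×5.670×10⁻⁸×4.53×10⁻⁶×(1638⁴ − 304.4⁴).
T⁴ − T₀⁴ = 7.19873×10¹² − 8.58576×10⁹ = 7.19014×10¹² K⁴, so P_net = 1.25 W.

Net loss ≈ 1.25 W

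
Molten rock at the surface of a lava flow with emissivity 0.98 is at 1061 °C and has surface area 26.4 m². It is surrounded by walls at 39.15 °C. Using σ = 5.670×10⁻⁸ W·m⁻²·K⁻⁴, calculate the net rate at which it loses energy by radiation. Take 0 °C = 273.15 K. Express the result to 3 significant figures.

T = 1061 °C + 273.15 = 1334.15 K.
Surroundings: T = 39.15 °C + 273.15 = 312.30 K.
Area A = 26.4 m².
Net radiated power P_net = εσA(T⁴ − T₀⁴) = 0.98×5.670×10⁻⁸×26.4×(1334.15⁴ − 312.30⁴).
T⁴ − T₀⁴ = 3.16824×10¹² − 9.51235×10⁹ = 3.15873×10¹² K⁴, so P_net = 4.63×10⁶ W.

Net loss ≈ 4.63×10⁶ W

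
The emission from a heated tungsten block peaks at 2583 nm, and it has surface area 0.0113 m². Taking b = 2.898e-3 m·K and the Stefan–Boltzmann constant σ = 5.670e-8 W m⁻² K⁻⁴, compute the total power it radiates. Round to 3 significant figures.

P ≈ 1.02×10³ W

Wien's law: T = b/λ_max = 2.898×10⁻³/2.583×10⁻⁶ = 1121.95 K.
Area A = 0.0113 m².
Then P = σAT⁴ = 5.670×10⁻⁸×0.0113×(1121.95)⁴ = 1.02×10³ W.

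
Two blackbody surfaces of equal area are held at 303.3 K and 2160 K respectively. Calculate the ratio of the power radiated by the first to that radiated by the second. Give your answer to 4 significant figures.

P₁/P₂ ≈ 3.888×10⁻⁴

With equal areas, P₁/P₂ = (T₁/T₂)⁴ = (303.3/2160)⁴ = 3.888×10⁻⁴.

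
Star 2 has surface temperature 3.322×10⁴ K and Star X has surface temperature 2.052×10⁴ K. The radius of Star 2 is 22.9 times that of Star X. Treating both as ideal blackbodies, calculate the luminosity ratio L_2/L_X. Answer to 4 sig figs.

L ∝ R²T⁴, so L_2/L_X = (R_2/R_X)²(T_2/T_X)⁴ = (22.9)² × (3.322×10⁴/2.052×10⁴)⁴ = 524.41 × 6.86893 = 3602.

L_2/L_X ≈ 3602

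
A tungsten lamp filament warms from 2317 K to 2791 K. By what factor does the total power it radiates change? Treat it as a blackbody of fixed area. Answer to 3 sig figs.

P ∝ T⁴, so P₂/P₁ = (T₂/T₁)⁴ = (2791/2317)⁴ = (1.20457)⁴ = 2.11.

P₂/P₁ ≈ 2.11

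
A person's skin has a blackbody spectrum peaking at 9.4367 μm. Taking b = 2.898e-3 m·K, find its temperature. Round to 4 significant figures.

T ≈ 307.1 K

Wien's law gives T = b/λ_max = (2.898×10⁻³ m·K)/(9.4367×10⁻⁶ m) = 307.1 K.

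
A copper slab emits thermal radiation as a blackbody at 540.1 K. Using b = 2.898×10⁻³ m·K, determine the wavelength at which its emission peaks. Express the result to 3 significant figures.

λ_max ≈ 5.37 μm

Wien's displacement law: λ_max = b/T = (2.898×10⁻³ m·K)/(540.1 K) = 5.366×10⁻⁶ m.
That is 5.37 μm, in the infrared range.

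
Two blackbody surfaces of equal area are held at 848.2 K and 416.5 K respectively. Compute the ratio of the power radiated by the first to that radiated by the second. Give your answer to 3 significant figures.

With equal areas, P₁/P₂ = (T₁/T₂)⁴ = (848.2/416.5)⁴ = 17.2.

P₁/P₂ ≈ 17.2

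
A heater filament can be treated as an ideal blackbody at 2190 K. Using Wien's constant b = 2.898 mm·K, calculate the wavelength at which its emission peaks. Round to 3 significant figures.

λ_max ≈ 1.32×10³ nm

Wien's displacement law: λ_max = b/T = (2.898×10⁻³ m·K)/(2190 K) = 1.323×10⁻⁶ m.
That is 1.32×10³ nm, in the infrared range.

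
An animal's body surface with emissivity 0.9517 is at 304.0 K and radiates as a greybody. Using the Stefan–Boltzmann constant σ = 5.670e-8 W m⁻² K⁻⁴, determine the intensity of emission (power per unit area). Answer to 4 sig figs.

Stefan–Boltzmann: I = εσT⁴ = 0.9517 × 5.670×10⁻⁸ × (304.0)⁴ = 460.9 W/m².

I ≈ 460.9 W/m²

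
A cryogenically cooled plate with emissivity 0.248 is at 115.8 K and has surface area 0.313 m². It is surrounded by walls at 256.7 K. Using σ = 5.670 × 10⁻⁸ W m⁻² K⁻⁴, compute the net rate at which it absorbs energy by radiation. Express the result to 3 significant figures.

Area A = 0.313 m².
Net radiated power P_net = εσA(T⁴ − T₀⁴) = 0.248×5.670×10⁻⁸×0.313×(115.8⁴ − 256.7⁴).
T⁴ − T₀⁴ = 1.79818×10⁸ − 4.34214×10⁹ = -4.16232×10⁹ K⁴, so P_net = -18.3 W — negative, meaning a net gain of 18.3 W.

Net gain ≈ 18.3 W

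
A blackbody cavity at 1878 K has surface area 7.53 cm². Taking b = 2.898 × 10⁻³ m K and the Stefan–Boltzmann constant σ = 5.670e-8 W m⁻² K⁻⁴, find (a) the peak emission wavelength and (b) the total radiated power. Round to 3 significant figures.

(a) λ_max = b/T = 2.898×10⁻³/1878 = 1.543×10⁻⁶ m = 1.54×10³ nm.
Area A = 7.53 cm² = 7.53×10⁻⁴ m².
(b) P = σAT⁴ = 5.670×10⁻⁸×7.53×10⁻⁴×(1878)⁴ = 531 W.

λ_max ≈ 1.54×10³ nm; P ≈ 531 W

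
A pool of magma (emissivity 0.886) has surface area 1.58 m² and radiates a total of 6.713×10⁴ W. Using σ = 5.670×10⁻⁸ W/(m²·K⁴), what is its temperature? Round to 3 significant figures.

T ≈ 959 K

Area A = 1.58 m².
P = εσAT⁴ ⇒ T = (P/(εσA))^(1/4) = (6.713×10⁴/(0.886×5.670×10⁻⁸×1.58))^(1/4) = 959 K.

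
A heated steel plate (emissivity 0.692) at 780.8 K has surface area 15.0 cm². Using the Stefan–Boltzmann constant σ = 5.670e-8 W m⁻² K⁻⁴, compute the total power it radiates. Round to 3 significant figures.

Area A = 15.0 cm² = 1.50×10⁻³ m².
P = εσAT⁴ = 0.692 × 5.670×10⁻⁸ × 1.50×10⁻³ × (780.8)⁴ = 21.9 W.

P ≈ 21.9 W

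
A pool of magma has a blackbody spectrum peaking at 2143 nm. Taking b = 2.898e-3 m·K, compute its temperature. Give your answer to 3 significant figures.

T ≈ 1.35×10³ K

Wien's law gives T = b/λ_max = (2.898×10⁻³ m·K)/(2.143×10⁻⁶ m) = 1.35×10³ K.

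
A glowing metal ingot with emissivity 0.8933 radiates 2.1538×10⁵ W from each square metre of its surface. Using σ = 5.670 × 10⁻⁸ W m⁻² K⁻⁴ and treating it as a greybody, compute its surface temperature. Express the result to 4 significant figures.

T ≈ 1436 K

I = εσT⁴, so T = (I/εσ)^(1/4) = (2.1538×10⁵/(0.8933×5.670×10⁻⁸))^(1/4) = 1436 K.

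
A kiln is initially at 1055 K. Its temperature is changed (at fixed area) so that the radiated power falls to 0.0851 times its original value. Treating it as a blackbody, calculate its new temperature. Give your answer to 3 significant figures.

T₂ ≈ 570 K

P ∝ T⁴, so T₂/T₁ = (P₂/P₁)^(1/4) = (0.0851)^(1/4) = 0.540110.
T₂ = 1055 × 0.540110 = 570 K.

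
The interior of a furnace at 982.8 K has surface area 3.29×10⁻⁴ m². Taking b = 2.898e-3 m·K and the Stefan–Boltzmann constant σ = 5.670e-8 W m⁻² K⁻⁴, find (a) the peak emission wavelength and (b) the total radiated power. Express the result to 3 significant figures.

λ_max ≈ 2.95×10³ nm; P ≈ 17.4 W

(a) λ_max = b/T = 2.898×10⁻³/982.8 = 2.949×10⁻⁶ m = 2.95×10³ nm.
Area A = 3.29×10⁻⁴ m².
(b) P = σAT⁴ = 5.670×10⁻⁸×3.29×10⁻⁴×(982.8)⁴ = 17.4 W.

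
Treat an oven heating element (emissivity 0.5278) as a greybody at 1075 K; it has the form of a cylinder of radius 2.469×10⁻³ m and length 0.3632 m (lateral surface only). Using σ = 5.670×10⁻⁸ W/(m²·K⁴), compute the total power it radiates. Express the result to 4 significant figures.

Lateral area A = 2πrL = 2π×2.469×10⁻³×0.3632 = 5.63439×10⁻³ m².
P = εσAT⁴ = 0.5278 × 5.670×10⁻⁸ × 5.63439×10⁻³ × (1075)⁴ = 225.2 W.

P ≈ 225.2 W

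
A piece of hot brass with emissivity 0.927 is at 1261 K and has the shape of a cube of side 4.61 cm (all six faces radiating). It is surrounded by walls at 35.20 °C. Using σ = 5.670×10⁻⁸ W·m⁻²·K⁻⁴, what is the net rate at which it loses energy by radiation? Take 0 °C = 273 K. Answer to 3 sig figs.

Net loss ≈ 1.69×10³ W

Surroundings: T = 35.20 °C + 273 = 308.20 K.
Area A = 6s² = 6×(0.0461 m)² = 0.0127513 m².
Net radiated power P_net = εσA(T⁴ − T₀⁴) = 0.927×5.670×10⁻⁸×0.0127513×(1261⁴ − 308.20⁴).
T⁴ − T₀⁴ = 2.52848×10¹² − 9.02258×10⁹ = 2.51946×10¹² K⁴, so P_net = 1.69×10³ W.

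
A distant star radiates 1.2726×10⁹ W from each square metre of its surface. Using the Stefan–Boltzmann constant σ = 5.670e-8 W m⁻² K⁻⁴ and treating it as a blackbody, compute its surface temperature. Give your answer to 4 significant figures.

I = σT⁴, so T = (I/σ)^(1/4) = (1.2726×10⁹/(5.670×10⁻⁸))^(1/4) = 1.224×10⁴ K.

T ≈ 1.224×10⁴ K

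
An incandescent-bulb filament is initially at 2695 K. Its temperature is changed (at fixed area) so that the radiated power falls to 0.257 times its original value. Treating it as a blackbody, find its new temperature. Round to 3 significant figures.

T₂ ≈ 1.92×10³ K

P ∝ T⁴, so T₂/T₁ = (P₂/P₁)^(1/4) = (0.257)^(1/4) = 0.712005.
T₂ = 2695 × 0.712005 = 1.92×10³ K.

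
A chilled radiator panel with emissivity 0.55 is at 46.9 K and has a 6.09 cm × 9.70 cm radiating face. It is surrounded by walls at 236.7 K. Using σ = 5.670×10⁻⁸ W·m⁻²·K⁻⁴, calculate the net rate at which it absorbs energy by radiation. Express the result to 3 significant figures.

Area A = 0.0609 × 0.0970 = 5.9073×10⁻³ m².
Net radiated power P_net = εσA(T⁴ − T₀⁴) = 0.55×5.670×10⁻⁸×5.9073×10⁻³×(46.9⁴ − 236.7⁴).
T⁴ − T₀⁴ = 4.83828×10⁶ − 3.13901×10⁹ = -3.13417×10⁹ K⁴, so P_net = -0.577 W — negative, meaning a net gain of 0.577 W.

Net gain ≈ 0.577 W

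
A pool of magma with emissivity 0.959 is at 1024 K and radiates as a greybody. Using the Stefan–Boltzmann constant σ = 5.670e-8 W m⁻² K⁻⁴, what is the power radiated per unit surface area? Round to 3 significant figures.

Stefan–Boltzmann: I = εσT⁴ = 0.959 × 5.670×10⁻⁸ × (1024)⁴ = 5.98×10⁴ W/m².

I ≈ 5.98×10⁴ W/m²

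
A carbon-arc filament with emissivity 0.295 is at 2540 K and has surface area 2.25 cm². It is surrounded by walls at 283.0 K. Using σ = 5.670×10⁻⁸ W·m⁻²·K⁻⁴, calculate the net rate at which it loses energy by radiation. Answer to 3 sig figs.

Net loss ≈ 157 W

Area A = 2.25 cm² = 2.25×10⁻⁴ m².
Net radiated power P_net = εσA(T⁴ − T₀⁴) = 0.295×5.670×10⁻⁸×2.25×10⁻⁴×(2540⁴ − 283.0⁴).
T⁴ − T₀⁴ = 4.16231×10¹³ − 6.41425×10⁹ = 4.16167×10¹³ K⁴, so P_net = 157 W.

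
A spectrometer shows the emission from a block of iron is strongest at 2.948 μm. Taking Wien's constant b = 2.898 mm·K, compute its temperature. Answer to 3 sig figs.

Wien's law gives T = b/λ_max = (2.898×10⁻³ m·K)/(2.948×10⁻⁶ m) = 983 K.

T ≈ 983 K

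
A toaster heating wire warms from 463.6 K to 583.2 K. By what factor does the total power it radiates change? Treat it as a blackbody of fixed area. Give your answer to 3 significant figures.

P ∝ T⁴, so P₂/P₁ = (T₂/T₁)⁴ = (583.2/463.6)⁴ = (1.25798)⁴ = 2.50.

P₂/P₁ ≈ 2.50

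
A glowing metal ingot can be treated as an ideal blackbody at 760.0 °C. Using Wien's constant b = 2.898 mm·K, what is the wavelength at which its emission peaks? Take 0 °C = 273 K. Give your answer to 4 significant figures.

λ_max ≈ 2805 nm

T = 760.0 °C + 273 = 1033.0 K.
Wien's displacement law: λ_max = b/T = (2.898×10⁻³ m·K)/(1033.0 K) = 2.8054×10⁻⁶ m.
That is 2805 nm, in the infrared range.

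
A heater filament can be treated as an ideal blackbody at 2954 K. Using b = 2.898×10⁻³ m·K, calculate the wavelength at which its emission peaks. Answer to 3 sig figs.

λ_max ≈ 981 nm

Wien's displacement law: λ_max = b/T = (2.898×10⁻³ m·K)/(2954 K) = 9.810×10⁻⁷ m.
That is 981 nm, in the infrared range.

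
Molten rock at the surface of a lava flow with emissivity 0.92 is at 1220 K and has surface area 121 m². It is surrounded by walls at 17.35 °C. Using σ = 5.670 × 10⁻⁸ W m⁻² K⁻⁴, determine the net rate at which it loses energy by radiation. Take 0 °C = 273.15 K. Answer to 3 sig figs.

Net loss ≈ 1.39×10⁷ W

Surroundings: T = 17.35 °C + 273.15 = 290.50 K.
Area A = 121 m².
Net radiated power P_net = εσA(T⁴ − T₀⁴) = 0.92×5.670×10⁻⁸×121×(1220⁴ − 290.50⁴).
T⁴ − T₀⁴ = 2.21533×10¹² − 7.12171×10⁹ = 2.20821×10¹² K⁴, so P_net = 1.39×10⁷ W.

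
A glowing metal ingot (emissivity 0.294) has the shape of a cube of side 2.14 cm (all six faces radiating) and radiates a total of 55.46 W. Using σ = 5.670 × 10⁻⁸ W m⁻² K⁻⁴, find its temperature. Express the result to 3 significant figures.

Area A = 6s² = 6×(0.0214 m)² = 2.74776×10⁻³ m².
P = εσAT⁴ ⇒ T = (P/(εσA))^(1/4) = (55.46/(0.294×5.670×10⁻⁸×2.74776×10⁻³))^(1/4) = 1.05×10³ K.

T ≈ 1.05×10³ K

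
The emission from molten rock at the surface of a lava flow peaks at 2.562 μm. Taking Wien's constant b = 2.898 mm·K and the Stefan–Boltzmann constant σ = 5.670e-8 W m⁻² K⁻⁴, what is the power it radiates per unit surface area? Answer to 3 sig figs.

Wien's law: T = b/λ_max = 2.898×10⁻³/2.562×10⁻⁶ = 1131.15 K.
Then I = σT⁴ = 5.670×10⁻⁸×(1131.15)⁴ = 9.28×10⁴ W/m².

I ≈ 9.28×10⁴ W/m²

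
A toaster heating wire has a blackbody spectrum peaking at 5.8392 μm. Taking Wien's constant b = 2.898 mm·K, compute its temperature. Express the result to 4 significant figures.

T ≈ 496.3 K

Wien's law gives T = b/λ_max = (2.898×10⁻³ m·K)/(5.8392×10⁻⁶ m) = 496.3 K.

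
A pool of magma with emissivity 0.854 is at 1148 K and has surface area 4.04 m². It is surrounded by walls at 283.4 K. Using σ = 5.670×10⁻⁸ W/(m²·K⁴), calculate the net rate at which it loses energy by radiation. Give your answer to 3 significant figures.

Net loss ≈ 3.39×10⁵ W

Area A = 4.04 m².
Net radiated power P_net = εσA(T⁴ − T₀⁴) = 0.854×5.670×10⁻⁸×4.04×(1148⁴ − 283.4⁴).
T⁴ − T₀⁴ = 1.73687×10¹² − 6.45059×10⁹ = 1.73042×10¹² K⁴, so P_net = 3.39×10⁵ W.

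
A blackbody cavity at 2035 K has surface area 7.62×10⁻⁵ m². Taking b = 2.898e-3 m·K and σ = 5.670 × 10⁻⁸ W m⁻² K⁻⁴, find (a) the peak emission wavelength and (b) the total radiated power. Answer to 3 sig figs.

λ_max ≈ 1.42×10³ nm; P ≈ 74.1 W

(a) λ_max = b/T = 2.898×10⁻³/2035 = 1.424×10⁻⁶ m = 1.42×10³ nm.
Area A = 7.62×10⁻⁵ m².
(b) P = σAT⁴ = 5.670×10⁻⁸×7.62×10⁻⁵×(2035)⁴ = 74.1 W.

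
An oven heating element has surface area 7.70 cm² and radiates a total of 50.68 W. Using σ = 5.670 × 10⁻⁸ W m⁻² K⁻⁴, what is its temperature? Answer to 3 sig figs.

Area A = 7.70 cm² = 7.70×10⁻⁴ m².
P = σAT⁴ ⇒ T = (P/(σA))^(1/4) = (50.68/(5.670×10⁻⁸×7.70×10⁻⁴))^(1/4) = 1.04×10³ K.

T ≈ 1.04×10³ K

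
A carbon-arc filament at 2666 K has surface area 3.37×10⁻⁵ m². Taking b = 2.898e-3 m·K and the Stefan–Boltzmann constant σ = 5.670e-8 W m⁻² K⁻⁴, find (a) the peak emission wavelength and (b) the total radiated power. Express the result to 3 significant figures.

(a) λ_max = b/T = 2.898×10⁻³/2666 = 1.087×10⁻⁶ m = 1.09×10³ nm.
Area A = 3.37×10⁻⁵ m².
(b) P = σAT⁴ = 5.670×10⁻⁸×3.37×10⁻⁵×(2666)⁴ = 96.5 W.

λ_max ≈ 1.09×10³ nm; P ≈ 96.5 W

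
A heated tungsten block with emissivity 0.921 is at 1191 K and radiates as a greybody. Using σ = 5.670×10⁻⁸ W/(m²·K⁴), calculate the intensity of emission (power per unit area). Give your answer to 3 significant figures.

Stefan–Boltzmann: I = εσT⁴ = 0.921 × 5.670×10⁻⁸ × (1191)⁴ = 1.05×10⁵ W/m².

I ≈ 1.05×10⁵ W/m²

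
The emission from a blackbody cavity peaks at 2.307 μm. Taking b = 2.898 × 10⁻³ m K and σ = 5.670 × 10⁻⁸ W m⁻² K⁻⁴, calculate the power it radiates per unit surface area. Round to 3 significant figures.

I ≈ 1.41×10⁵ W/m²

Wien's law: T = b/λ_max = 2.898×10⁻³/2.307×10⁻⁶ = 1256.18 K.
Then I = σT⁴ = 5.670×10⁻⁸×(1256.18)⁴ = 1.41×10⁵ W/m².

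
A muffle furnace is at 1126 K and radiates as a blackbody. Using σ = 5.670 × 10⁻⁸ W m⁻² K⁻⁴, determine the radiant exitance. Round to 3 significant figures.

Stefan–Boltzmann: I = σT⁴ = 5.670×10⁻⁸ × (1126)⁴ = 9.11×10⁴ W/m².

I ≈ 9.11×10⁴ W/m²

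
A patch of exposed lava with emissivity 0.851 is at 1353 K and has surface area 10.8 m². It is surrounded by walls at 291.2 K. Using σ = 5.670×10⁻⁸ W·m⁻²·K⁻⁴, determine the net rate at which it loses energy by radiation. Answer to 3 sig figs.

Net loss ≈ 1.74×10⁶ W

Area A = 10.8 m².
Net radiated power P_net = εσA(T⁴ − T₀⁴) = 0.851×5.670×10⁻⁸×10.8×(1353⁴ − 291.2⁴).
T⁴ − T₀⁴ = 3.35113×10¹² − 7.19061×10⁹ = 3.34394×10¹² K⁴, so P_net = 1.74×10⁶ W.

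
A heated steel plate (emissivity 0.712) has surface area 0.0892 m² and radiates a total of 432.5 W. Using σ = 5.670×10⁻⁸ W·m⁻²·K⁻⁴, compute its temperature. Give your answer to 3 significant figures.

T ≈ 589 K

Area A = 0.0892 m².
P = εσAT⁴ ⇒ T = (P/(εσA))^(1/4) = (432.5/(0.712×5.670×10⁻⁸×0.0892))^(1/4) = 589 K.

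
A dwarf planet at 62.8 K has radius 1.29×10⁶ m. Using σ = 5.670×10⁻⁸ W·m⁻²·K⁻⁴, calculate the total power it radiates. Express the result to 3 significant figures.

P ≈ 1.84×10¹³ W

Surface area A = 4πR² = 4π(1.29×10⁶ m)² = 2.09117×10¹³ m².
P = σAT⁴ = 5.670×10⁻⁸ × 2.09117×10¹³ × (62.8)⁴ = 1.84×10¹³ W.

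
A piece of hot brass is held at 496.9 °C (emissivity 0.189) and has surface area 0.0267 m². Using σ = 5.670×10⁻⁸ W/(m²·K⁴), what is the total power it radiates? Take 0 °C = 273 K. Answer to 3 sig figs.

T = 496.9 °C + 273 = 769.9 K.
Area A = 0.0267 m².
P = εσAT⁴ = 0.189 × 5.670×10⁻⁸ × 0.0267 × (769.9)⁴ = 101 W.

P ≈ 101 W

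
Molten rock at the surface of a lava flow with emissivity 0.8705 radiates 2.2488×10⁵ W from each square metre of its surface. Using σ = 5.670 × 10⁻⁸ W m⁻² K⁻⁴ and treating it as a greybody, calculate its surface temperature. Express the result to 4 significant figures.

I = εσT⁴, so T = (I/εσ)^(1/4) = (2.2488×10⁵/(0.8705×5.670×10⁻⁸))^(1/4) = 1461 K.

T ≈ 1461 K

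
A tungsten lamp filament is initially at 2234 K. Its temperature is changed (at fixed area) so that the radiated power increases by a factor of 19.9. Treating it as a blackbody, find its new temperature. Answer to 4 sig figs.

T₂ ≈ 4718 K

P ∝ T⁴, so T₂/T₁ = (P₂/P₁)^(1/4) = (19.9)^(1/4) = 2.11209.
T₂ = 2234 × 2.11209 = 4718 K.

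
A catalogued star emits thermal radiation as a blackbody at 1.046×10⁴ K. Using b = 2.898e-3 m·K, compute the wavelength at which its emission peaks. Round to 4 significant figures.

Wien's displacement law: λ_max = b/T = (2.898×10⁻³ m·K)/(1.046×10⁴ K) = 2.7706×10⁻⁷ m.
That is 277.1 nm, in the ultraviolet range.

λ_max ≈ 277.1 nm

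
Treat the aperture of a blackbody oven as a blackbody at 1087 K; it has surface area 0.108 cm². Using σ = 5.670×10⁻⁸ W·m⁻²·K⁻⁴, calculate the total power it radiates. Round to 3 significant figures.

Area A = 0.108 cm² = 1.08×10⁻⁵ m².
P = σAT⁴ = 5.670×10⁻⁸ × 1.08×10⁻⁵ × (1087)⁴ = 0.855 W.

P ≈ 0.855 W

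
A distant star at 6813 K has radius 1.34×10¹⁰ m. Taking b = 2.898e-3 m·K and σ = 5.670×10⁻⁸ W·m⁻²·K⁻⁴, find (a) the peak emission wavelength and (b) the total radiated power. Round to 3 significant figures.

(a) λ_max = b/T = 2.898×10⁻³/6813 = 4.254×10⁻⁷ m = 425 nm.
Surface area A = 4πR² = 4π(1.34×10¹⁰ m)² = 2.25642×10²¹ m².
(b) P = σAT⁴ = 5.670×10⁻⁸×2.25642×10²¹×(6813)⁴ = 2.76×10²⁹ W.

λ_max ≈ 425 nm; P ≈ 2.76×10²⁹ W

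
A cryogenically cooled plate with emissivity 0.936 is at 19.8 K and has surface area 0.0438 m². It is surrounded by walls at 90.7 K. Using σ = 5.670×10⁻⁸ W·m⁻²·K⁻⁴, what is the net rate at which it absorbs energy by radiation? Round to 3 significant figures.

Net gain ≈ 0.157 W

Area A = 0.0438 m².
Net radiated power P_net = εσA(T⁴ − T₀⁴) = 0.936×5.670×10⁻⁸×0.0438×(19.8⁴ − 90.7⁴).
T⁴ − T₀⁴ = 1.53695×10⁵ − 6.76751×10⁷ = -6.75214×10⁷ K⁴, so P_net = -0.157 W — negative, meaning a net gain of 0.157 W.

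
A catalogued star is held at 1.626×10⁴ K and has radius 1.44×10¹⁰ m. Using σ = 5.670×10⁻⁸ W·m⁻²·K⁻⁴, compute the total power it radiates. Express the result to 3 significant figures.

P ≈ 1.03×10³¹ W

Surface area A = 4πR² = 4π(1.44×10¹⁰ m)² = 2.60576×10²¹ m².
P = σAT⁴ = 5.670×10⁻⁸ × 2.60576×10²¹ × (1.626×10⁴)⁴ = 1.03×10³¹ W.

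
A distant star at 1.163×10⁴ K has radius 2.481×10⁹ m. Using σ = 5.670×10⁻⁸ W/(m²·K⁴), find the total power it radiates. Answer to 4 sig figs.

Surface area A = 4πR² = 4π(2.481×10⁹ m)² = 7.73505×10¹⁹ m².
P = σAT⁴ = 5.670×10⁻⁸ × 7.73505×10¹⁹ × (1.163×10⁴)⁴ = 8.024×10²⁸ W.

P ≈ 8.024×10²⁸ W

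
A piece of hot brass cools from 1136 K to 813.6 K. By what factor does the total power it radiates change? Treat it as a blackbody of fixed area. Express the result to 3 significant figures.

P₂/P₁ ≈ 0.263

P ∝ T⁴, so P₂/P₁ = (T₂/T₁)⁴ = (813.6/1136)⁴ = (0.716197)⁴ = 0.263.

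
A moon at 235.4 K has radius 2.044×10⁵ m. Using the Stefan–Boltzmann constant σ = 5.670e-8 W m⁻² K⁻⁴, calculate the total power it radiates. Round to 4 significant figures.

P ≈ 9.141×10¹³ W

Surface area A = 4πR² = 4π(2.044×10⁵ m)² = 5.25015×10¹¹ m².
P = σAT⁴ = 5.670×10⁻⁸ × 5.25015×10¹¹ × (235.4)⁴ = 9.141×10¹³ W.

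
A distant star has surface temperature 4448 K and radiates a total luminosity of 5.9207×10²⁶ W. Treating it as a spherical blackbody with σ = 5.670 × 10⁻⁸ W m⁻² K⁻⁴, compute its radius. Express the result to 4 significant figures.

R ≈ 1.457×10⁹ m

L = 4πR²σT⁴ ⇒ R = √(L/(4πσT⁴)).
σT⁴ = 2.21943×10⁷ W/m², so R = √(5.9207×10²⁶/(4π×2.21943×10⁷)) = 1.457×10⁹ m.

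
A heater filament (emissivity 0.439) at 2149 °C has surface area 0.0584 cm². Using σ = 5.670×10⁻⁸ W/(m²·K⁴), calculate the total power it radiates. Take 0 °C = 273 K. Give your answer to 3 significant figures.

T = 2149 °C + 273 = 2422 K.
Area A = 0.0584 cm² = 5.84×10⁻⁶ m².
P = εσAT⁴ = 0.439 × 5.670×10⁻⁸ × 5.84×10⁻⁶ × (2422)⁴ = 5.00 W.

P ≈ 5.00 W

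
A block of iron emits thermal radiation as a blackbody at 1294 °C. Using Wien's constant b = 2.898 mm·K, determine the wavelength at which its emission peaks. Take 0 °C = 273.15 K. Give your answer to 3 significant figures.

T = 1294 °C + 273.15 = 1567.15 K.
Wien's displacement law: λ_max = b/T = (2.898×10⁻³ m·K)/(1567.15 K) = 1.849×10⁻⁶ m.
That is 1.85 μm, in the infrared range.

λ_max ≈ 1.85 μm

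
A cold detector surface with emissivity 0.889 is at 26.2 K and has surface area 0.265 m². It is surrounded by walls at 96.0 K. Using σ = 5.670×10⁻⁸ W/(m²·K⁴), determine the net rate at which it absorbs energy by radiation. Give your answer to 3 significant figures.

Area A = 0.265 m².
Net radiated power P_net = εσA(T⁴ − T₀⁴) = 0.889×5.670×10⁻⁸×0.265×(26.2⁴ − 96.0⁴).
T⁴ − T₀⁴ = 4.71200×10⁵ − 8.49347×10⁷ = -8.44635×10⁷ K⁴, so P_net = -1.13 W — negative, meaning a net gain of 1.13 W.

Net gain ≈ 1.13 W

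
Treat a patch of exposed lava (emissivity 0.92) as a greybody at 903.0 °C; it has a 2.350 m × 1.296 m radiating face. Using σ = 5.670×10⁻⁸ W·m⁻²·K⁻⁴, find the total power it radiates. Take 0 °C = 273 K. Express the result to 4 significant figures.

P ≈ 3.039×10⁵ W

T = 903.0 °C + 273 = 1176.0 K.
Area A = 2.350 × 1.296 = 3.0456 m².
P = εσAT⁴ = 0.92 × 5.670×10⁻⁸ × 3.0456 × (1176.0)⁴ = 3.039×10⁵ W.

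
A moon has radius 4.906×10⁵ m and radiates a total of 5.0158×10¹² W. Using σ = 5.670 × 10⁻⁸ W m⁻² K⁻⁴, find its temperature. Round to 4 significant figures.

Surface area A = 4πR² = 4π(4.906×10⁵ m)² = 3.02458×10¹² m².
P = σAT⁴ ⇒ T = (P/(σA))^(1/4) = (5.0158×10¹²/(5.670×10⁻⁸×3.02458×10¹²))^(1/4) = 73.54 K.

T ≈ 73.54 K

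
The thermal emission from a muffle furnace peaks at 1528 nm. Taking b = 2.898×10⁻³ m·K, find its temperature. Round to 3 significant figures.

T ≈ 1.90×10³ K

Wien's law gives T = b/λ_max = (2.898×10⁻³ m·K)/(1.528×10⁻⁶ m) = 1.90×10³ K.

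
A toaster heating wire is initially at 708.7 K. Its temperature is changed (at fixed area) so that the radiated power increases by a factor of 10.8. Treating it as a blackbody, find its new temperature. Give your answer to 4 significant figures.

T₂ ≈ 1285 K

P ∝ T⁴, so T₂/T₁ = (P₂/P₁)^(1/4) = (10.8)^(1/4) = 1.81283.
T₂ = 708.7 × 1.81283 = 1285 K.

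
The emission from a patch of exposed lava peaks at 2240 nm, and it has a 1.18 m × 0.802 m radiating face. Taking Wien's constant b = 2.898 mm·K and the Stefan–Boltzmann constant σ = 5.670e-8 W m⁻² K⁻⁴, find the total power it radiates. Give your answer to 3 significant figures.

Wien's law: T = b/λ_max = 2.898×10⁻³/2.240×10⁻⁶ = 1293.75 K.
Area A = 1.18 × 0.802 = 0.94636 m².
Then P = σAT⁴ = 5.670×10⁻⁸×0.94636×(1293.75)⁴ = 1.50×10⁵ W.

P ≈ 1.50×10⁵ W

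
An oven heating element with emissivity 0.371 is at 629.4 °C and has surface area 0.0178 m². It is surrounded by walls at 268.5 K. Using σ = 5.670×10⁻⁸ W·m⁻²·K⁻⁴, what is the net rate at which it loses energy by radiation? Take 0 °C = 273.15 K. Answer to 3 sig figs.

Net loss ≈ 247 W

T = 629.4 °C + 273.15 = 902.55 K.
Area A = 0.0178 m².
Net radiated power P_net = εσA(T⁴ − T₀⁴) = 0.371×5.670×10⁻⁸×0.0178×(902.55⁴ − 268.5⁴).
T⁴ − T₀⁴ = 6.63567×10¹¹ − 5.19729×10⁹ = 6.58370×10¹¹ K⁴, so P_net = 247 W.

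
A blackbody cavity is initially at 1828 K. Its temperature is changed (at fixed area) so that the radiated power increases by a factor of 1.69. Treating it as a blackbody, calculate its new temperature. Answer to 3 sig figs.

P ∝ T⁴, so T₂/T₁ = (P₂/P₁)^(1/4) = (1.69)^(1/4) = 1.14018.
T₂ = 1828 × 1.14018 = 2.08×10³ K.

T₂ ≈ 2.08×10³ K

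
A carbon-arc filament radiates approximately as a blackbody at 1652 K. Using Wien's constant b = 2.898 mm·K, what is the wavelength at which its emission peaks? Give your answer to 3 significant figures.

λ_max ≈ 1.75 μm

Wien's displacement law: λ_max = b/T = (2.898×10⁻³ m·K)/(1652 K) = 1.754×10⁻⁶ m.
That is 1.75 μm, in the infrared range.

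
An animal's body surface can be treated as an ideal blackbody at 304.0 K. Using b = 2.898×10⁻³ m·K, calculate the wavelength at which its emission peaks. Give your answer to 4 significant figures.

Wien's displacement law: λ_max = b/T = (2.898×10⁻³ m·K)/(304.0 K) = 9.5329×10⁻⁶ m.
That is 9.533 μm, in the infrared range.

λ_max ≈ 9.533 μm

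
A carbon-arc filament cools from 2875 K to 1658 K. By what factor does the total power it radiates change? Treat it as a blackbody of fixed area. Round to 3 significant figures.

P₂/P₁ ≈ 0.111

P ∝ T⁴, so P₂/P₁ = (T₂/T₁)⁴ = (1658/2875)⁴ = (0.576696)⁴ = 0.111.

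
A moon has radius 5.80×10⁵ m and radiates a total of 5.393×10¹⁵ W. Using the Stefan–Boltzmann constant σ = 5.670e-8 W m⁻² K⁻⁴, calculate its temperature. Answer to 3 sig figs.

Surface area A = 4πR² = 4π(5.80×10⁵ m)² = 4.22733×10¹² m².
P = σAT⁴ ⇒ T = (P/(σA))^(1/4) = (5.393×10¹⁵/(5.670×10⁻⁸×4.22733×10¹²))^(1/4) = 387 K.

T ≈ 387 K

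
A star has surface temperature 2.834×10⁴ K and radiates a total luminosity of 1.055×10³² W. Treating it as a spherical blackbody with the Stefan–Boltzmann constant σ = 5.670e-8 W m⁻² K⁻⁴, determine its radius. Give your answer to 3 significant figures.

R ≈ 1.52×10¹⁰ m

L = 4πR²σT⁴ ⇒ R = √(L/(4πσT⁴)).
σT⁴ = 3.65748×10¹⁰ W/m², so R = √(1.055×10³²/(4π×3.65748×10¹⁰)) = 1.52×10¹⁰ m.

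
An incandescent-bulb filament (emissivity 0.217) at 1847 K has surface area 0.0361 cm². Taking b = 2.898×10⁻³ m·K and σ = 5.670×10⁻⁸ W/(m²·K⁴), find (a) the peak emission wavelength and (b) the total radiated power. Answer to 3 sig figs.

λ_max ≈ 1.57×10³ nm; P ≈ 0.517 W

(a) λ_max = b/T = 2.898×10⁻³/1847 = 1.569×10⁻⁶ m = 1.57×10³ nm.
Area A = 0.0361 cm² = 3.61×10⁻⁶ m².
(b) P = εσAT⁴ = 0.217×5.670×10⁻⁸×3.61×10⁻⁶×(1847)⁴ = 0.517 W.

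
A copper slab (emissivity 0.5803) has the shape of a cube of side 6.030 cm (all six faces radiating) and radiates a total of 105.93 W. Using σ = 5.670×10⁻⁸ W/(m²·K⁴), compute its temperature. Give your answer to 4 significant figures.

T ≈ 619.8 K

Area A = 6s² = 6×(0.06030 m)² = 0.0218165 m².
P = εσAT⁴ ⇒ T = (P/(εσA))^(1/4) = (105.93/(0.5803×5.670×10⁻⁸×0.0218165))^(1/4) = 619.8 K.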